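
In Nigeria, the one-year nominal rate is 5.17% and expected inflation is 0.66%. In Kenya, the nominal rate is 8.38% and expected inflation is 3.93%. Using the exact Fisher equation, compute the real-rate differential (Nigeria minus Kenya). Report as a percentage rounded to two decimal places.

Nigeria: (1 + 0.0517)/(1 + 0.0066) − 1 = 4.4804%
Kenya: (1 + 0.0838)/(1 + 0.0393) − 1 = 4.2817%
Differential = 4.4804% − 4.2817% = 0.1987% → 0.20%.

0.20%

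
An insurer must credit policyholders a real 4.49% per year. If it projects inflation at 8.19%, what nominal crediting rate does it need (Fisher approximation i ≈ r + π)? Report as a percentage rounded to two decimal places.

12.68%

i ≈ r + π = 4.49% + 8.19% = 12.68%.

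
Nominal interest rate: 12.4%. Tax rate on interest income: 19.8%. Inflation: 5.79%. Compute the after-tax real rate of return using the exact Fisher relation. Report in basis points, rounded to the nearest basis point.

393 basis points

After-tax nominal return = 12.4% × (1 − 0.198) = 9.9448%.
1 + r = 1.099448 / 1.05790 = 1.039274
After-tax real rate = 1.039274 − 1 → 393 basis points.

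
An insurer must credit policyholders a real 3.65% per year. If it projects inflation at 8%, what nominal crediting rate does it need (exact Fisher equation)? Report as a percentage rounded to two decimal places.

(1 + i) = (1 + r)(1 + π) = 1.03650 × 1.08000 = 1.11942
i = 1.11942 − 1, so the required nominal rate is 11.94%.

11.94%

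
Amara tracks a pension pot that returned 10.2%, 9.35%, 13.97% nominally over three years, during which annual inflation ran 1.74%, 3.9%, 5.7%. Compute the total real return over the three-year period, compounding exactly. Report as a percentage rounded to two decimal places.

22.92%

Nominal growth factor = 1.1020 × 1.0935 × 1.1397 = 1.373381
Price-level growth factor = 1.0174 × 1.0390 × 1.0570 = 1.117332
Real growth factor = 1.373381 / 1.117332 = 1.229161
Total real return = 1.229161 − 1 → 22.92%.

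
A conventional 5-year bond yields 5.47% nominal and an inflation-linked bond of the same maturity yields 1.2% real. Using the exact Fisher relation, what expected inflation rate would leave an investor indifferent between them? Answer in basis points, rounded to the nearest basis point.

(1 + π) = (1 + i)/(1 + r) = 1.05470 / 1.01200 = 1.042194
Break-even inflation = 1.042194 − 1 → 422 basis points.

422 basis points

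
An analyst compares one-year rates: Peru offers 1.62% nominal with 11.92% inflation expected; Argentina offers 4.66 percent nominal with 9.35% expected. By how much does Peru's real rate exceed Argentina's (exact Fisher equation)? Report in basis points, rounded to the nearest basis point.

Peru: (1 + 0.0162)/(1 + 0.1192) − 1 = -9.2030%
Argentina: (1 + 0.0466)/(1 + 0.0935) − 1 = -4.2890%
Differential = -9.2030% − (-4.2890%) = -4.9140% → -491 basis points.

-491 basis points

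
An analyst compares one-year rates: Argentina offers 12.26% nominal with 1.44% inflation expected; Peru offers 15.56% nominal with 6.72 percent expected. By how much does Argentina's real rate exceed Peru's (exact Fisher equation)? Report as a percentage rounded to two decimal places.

Argentina: (1 + 0.1226)/(1 + 0.0144) − 1 = 10.6664%
Peru: (1 + 0.1556)/(1 + 0.0672) − 1 = 8.2834%
Differential = 10.6664% − 8.2834% = 2.3830% → 2.38%.

2.38%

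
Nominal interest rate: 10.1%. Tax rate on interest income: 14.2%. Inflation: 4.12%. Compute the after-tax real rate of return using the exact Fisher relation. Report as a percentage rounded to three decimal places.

4.366%

After-tax nominal return = 10.1% × (1 − 0.142) = 8.6658%.
1 + r = 1.086658 / 1.04120 = 1.043659
After-tax real rate = 1.043659 − 1 → 4.366%.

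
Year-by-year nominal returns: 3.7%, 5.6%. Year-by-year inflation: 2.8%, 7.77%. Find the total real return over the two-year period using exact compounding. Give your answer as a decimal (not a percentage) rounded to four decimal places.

-0.0116

Compound the nominal returns: 1.0370 × 1.0560 = 1.095072.
Compound inflation: 1.0280 × 1.0777 = 1.107876.
Deflate: 1.095072 / 1.107876 = 0.988443.
Total real return = 0.988443 − 1 → -0.0116.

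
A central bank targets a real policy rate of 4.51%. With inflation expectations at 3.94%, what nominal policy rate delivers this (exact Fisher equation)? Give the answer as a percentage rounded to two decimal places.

8.63%

(1 + i) = (1 + r)(1 + π) = 1.04510 × 1.03940 = 1.08627694
i = 1.08627694 − 1, so the required nominal rate is 8.63%.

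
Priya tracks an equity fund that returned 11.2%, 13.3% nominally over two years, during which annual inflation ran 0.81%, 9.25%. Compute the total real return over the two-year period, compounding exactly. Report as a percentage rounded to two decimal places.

Compound the nominal returns: 1.1120 × 1.1330 = 1.259896.
Compound inflation: 1.0081 × 1.0925 = 1.101349.
Deflate: 1.259896 / 1.101349 = 1.143957.
Total real return = 1.143957 − 1 → 14.40%.

14.40%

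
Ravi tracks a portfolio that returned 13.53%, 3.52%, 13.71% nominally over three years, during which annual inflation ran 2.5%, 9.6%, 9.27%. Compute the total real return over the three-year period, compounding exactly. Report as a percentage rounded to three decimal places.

8.867%

Nominal growth factor = 1.1353 × 1.0352 × 1.1371 = 1.3363911
Price-level growth factor = 1.0250 × 1.0960 × 1.0927 = 1.2275392
Real growth factor = 1.3363911 / 1.2275392 = 1.0886749
Total real return = 1.0886749 − 1 → 8.867%.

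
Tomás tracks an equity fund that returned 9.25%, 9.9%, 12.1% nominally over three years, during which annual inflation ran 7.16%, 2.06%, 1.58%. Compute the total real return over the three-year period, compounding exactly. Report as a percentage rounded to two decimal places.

21.15%

Nominal growth factor = 1.0925 × 1.0990 × 1.1210 = 1.345937
Price-level growth factor = 1.0716 × 1.0206 × 1.0158 = 1.110955
Real growth factor = 1.345937 / 1.110955 = 1.211514
Total real return = 1.211514 − 1 → 21.15%.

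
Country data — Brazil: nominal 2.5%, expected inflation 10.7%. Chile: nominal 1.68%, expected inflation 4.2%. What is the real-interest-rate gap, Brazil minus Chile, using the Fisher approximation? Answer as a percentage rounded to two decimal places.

-5.68%

Brazil: 2.5% − 10.7% = -8.200%
Chile: 1.68% − 4.2% = -2.520%
Differential = -5.680% → -5.68%.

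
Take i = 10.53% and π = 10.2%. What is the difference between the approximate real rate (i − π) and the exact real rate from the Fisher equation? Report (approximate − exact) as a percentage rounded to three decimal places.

0.031%

Approximate: r ≈ 10.530% − 10.200% = 0.3300%
Exact: (1 + 0.1053)/(1 + 0.1020) − 1 = 0.29946%
Error = 0.3300% − 0.29946% = 0.03054% → 0.031%.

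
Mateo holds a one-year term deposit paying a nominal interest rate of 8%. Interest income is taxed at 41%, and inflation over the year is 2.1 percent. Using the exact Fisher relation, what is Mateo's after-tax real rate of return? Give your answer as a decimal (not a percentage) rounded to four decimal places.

0.0257

After-tax nominal return = 8% × (1 − 0.41) = 4.7200%.
1 + r = 1.04720 / 1.02100 = 1.025661
After-tax real rate = 1.025661 − 1 → 0.0257.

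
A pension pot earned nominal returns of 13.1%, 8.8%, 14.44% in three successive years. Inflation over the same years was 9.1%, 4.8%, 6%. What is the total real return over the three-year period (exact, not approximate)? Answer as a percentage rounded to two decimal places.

16.19%

Nominal growth factor = 1.1310 × 1.0880 × 1.1444 = 1.408216
Price-level growth factor = 1.0910 × 1.0480 × 1.0600 = 1.211970
Real growth factor = 1.408216 / 1.211970 = 1.161923
Total real return = 1.161923 − 1 → 16.19%.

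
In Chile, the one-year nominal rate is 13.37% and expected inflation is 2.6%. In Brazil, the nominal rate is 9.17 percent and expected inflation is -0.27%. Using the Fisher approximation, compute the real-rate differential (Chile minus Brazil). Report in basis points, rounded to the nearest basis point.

Chile: 13.37% − 2.6% = 10.770%
Brazil: 9.17% − (-0.27%) = 9.440%
Differential = 1.330% → 133 basis points.

133 basis points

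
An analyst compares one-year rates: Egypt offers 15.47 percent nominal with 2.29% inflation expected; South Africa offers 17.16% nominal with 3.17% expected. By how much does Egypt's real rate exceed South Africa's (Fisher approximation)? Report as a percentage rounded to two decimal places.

Egypt: 15.47% − 2.29% = 13.180%
South Africa: 17.16% − 3.17% = 13.990%
Differential = -0.810% → -0.81%.

-0.81%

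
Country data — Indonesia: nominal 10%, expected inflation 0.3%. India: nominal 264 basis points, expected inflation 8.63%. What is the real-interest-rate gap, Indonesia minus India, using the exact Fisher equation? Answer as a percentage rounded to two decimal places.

Indonesia: (1 + 0.1000)/(1 + 0.0030) − 1 = 9.6710%
India: (1 + 0.0264)/(1 + 0.0863) − 1 = -5.5141%
Differential = 9.6710% − (-5.5141%) = 15.1851% → 15.19%.

15.19%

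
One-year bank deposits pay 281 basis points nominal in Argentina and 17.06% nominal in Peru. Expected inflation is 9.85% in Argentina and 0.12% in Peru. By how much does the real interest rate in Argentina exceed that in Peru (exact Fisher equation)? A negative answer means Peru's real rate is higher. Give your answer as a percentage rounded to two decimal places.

-23.33%

Argentina: (1 + 0.0281)/(1 + 0.0985) − 1 = -6.4087%
Peru: (1 + 0.1706)/(1 + 0.0012) − 1 = 16.9197%
Differential = -6.4087% − 16.9197% = -23.3284% → -23.33%.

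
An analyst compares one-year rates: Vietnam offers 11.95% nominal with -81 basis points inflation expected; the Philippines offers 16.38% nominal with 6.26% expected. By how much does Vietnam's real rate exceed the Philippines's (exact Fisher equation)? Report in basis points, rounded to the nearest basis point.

334 basis points

Vietnam: (1 + 0.1195)/(1 − 0.0081) − 1 = 12.8642%
The Philippines: (1 + 0.1638)/(1 + 0.0626) − 1 = 9.5238%
Differential = 12.8642% − 9.5238% = 3.3404% → 334 basis points.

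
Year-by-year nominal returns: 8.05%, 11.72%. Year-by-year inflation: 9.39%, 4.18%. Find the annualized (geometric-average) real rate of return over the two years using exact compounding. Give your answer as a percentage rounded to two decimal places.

2.92%

Nominal growth factor = 1.0805 × 1.1172 = 1.20713460
Price-level growth factor = 1.0939 × 1.0418 = 1.13962502
Real growth factor = 1.20713460 / 1.13962502 = 1.05923842
Annualized real rate = 1.05923842^(1/2) − 1 = 2.9193% → 2.92%.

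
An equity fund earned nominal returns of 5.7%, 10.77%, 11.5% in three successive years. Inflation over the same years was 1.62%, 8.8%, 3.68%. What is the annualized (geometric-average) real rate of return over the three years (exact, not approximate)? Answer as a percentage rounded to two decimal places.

Compound the nominal returns: 1.0570 × 1.1077 × 1.1150 = 1.30548537.
Compound inflation: 1.0162 × 1.0880 × 1.0368 = 1.14631262.
Deflate: 1.30548537 / 1.14631262 = 1.13885632.
Annualized real rate = 1.13885632^(1/3) − 1 = 4.4294% → 4.43%.

4.43%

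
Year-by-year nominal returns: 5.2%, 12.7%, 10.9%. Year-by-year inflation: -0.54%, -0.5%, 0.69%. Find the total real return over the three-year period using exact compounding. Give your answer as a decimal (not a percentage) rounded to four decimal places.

Nominal growth factor = 1.0520 × 1.1270 × 1.1090 = 1.314835
Price-level growth factor = 0.9946 × 0.9950 × 1.0069 = 0.996455
Real growth factor = 1.314835 / 0.996455 = 1.319512
Total real return = 1.319512 − 1 → 0.3195.

0.3195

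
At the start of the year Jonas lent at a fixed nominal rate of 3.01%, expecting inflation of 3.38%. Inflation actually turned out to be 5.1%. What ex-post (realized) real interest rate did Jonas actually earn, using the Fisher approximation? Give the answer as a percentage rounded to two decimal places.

-2.09%

Ex-post: 3.01% − 5.1% = -2.090%
So the realized real rate is -2.09%.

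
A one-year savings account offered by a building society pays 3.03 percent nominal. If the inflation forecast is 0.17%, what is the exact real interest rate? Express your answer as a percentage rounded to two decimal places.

2.86%

By the Fisher relation, 1 + r = (1 + i)/(1 + π).
1 + r = 1.03030 / 1.00170 = 1.028551
r = 1.028551 − 1 = 2.8551%, i.e. 2.86%.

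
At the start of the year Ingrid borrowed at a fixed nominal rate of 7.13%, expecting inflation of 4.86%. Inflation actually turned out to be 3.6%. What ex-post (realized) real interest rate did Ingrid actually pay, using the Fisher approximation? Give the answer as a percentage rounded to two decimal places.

Ex-post: 7.13% − 3.6% = 3.530%
So the realized real rate is 3.53%.

3.53%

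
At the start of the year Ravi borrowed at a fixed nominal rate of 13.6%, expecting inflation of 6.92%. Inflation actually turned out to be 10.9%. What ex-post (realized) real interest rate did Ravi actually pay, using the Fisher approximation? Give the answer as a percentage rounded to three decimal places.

Ex-post: 13.6% − 10.9% = 2.700%
So the realized real rate is 2.700%.

2.700%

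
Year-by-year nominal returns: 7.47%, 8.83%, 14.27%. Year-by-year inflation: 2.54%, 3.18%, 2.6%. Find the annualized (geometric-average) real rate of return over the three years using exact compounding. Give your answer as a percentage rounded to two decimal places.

Compound the nominal returns: 1.0747 × 1.0883 × 1.1427 = 1.33649736.
Compound inflation: 1.0254 × 1.0318 × 1.0260 = 1.08551592.
Deflate: 1.33649736 / 1.08551592 = 1.23120936.
Annualized real rate = 1.23120936^(1/3) − 1 = 7.1792% → 7.18%.

7.18%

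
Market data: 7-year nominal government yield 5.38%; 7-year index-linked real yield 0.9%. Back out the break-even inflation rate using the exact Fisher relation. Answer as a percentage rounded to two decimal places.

4.44%

(1 + π) = (1 + i)/(1 + r) = 1.05380 / 1.00900 = 1.044400
Break-even inflation = 1.044400 − 1 → 4.44%.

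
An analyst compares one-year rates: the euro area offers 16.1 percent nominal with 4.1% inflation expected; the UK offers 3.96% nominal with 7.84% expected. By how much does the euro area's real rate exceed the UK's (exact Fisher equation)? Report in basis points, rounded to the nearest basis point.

1513 basis points

The euro area: (1 + 0.1610)/(1 + 0.0410) − 1 = 11.5274%
The UK: (1 + 0.0396)/(1 + 0.0784) − 1 = -3.5979%
Differential = 11.5274% − (-3.5979%) = 15.1253% → 1513 basis points.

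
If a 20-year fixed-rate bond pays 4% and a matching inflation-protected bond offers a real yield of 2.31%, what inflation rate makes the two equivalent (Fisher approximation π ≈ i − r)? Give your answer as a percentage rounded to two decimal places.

1.69%

π ≈ i − r = 4% − 2.31% → 1.69%.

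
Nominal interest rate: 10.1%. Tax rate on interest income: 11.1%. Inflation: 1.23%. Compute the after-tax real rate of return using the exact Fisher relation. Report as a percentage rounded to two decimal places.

7.65%

After-tax nominal return = 10.1% × (1 − 0.111) = 8.9789%.
1 + r = 1.089789 / 1.01230 = 1.076547
After-tax real rate = 1.076547 − 1 → 7.65%.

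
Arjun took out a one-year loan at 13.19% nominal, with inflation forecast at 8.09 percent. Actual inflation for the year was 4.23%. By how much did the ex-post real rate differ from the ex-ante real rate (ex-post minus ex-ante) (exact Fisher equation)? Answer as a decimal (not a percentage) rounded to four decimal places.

Ex-ante: (1 + 0.1319)/(1 + 0.0809) − 1 = 4.7183%
Ex-post: (1 + 0.1319)/(1 + 0.0423) − 1 = 8.5964%
Difference (ex-post − ex-ante) = 3.8781% → 0.0388.

0.0388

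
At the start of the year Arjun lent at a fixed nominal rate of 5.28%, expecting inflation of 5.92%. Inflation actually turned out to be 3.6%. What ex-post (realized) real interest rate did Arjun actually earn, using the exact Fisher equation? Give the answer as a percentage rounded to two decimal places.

Ex-post: (1 + 0.0528)/(1 + 0.0360) − 1 = 1.6216%
So the realized real rate is 1.62%.

1.62%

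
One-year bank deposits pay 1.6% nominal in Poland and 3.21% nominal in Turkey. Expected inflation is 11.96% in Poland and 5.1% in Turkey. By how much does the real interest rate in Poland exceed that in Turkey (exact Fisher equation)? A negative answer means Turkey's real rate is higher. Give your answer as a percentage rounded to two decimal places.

-7.46%

Poland: (1 + 0.0160)/(1 + 0.1196) − 1 = -9.25330%
Turkey: (1 + 0.0321)/(1 + 0.0510) − 1 = -1.79829%
Differential = -9.25330% − (-1.79829%) = -7.45502% → -7.46%.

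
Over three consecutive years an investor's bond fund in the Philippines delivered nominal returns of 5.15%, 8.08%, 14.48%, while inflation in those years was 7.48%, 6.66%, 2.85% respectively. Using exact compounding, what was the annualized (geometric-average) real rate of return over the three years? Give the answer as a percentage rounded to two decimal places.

3.34%

Compound the nominal returns: 1.0515 × 1.0808 × 1.1448 = 1.30102078.
Compound inflation: 1.0748 × 1.0666 × 1.0285 = 1.17905356.
Deflate: 1.30102078 / 1.17905356 = 1.10344502.
Annualized real rate = 1.10344502^(1/3) − 1 = 3.3357% → 3.34%.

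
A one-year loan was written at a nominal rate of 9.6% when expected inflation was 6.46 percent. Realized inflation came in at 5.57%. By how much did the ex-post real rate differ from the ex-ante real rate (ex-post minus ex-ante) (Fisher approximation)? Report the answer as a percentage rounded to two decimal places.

0.89%

Ex-ante: 9.6% − 6.46% = 3.140%
Ex-post: 9.6% − 5.57% = 4.030%
Difference (ex-post − ex-ante) = 0.8900% → 0.89%.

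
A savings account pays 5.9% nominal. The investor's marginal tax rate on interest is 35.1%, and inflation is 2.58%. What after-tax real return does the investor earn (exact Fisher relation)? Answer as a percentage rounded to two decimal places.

After-tax nominal return = 5.9% × (1 − 0.351) = 3.8291%.
1 + r = 1.038291 / 1.02580 = 1.012177
After-tax real rate = 1.012177 − 1 → 1.22%.

1.22%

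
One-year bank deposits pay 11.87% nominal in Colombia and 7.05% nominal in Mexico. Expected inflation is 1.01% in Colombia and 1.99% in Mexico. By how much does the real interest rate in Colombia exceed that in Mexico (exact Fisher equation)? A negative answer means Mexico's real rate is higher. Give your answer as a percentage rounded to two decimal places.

Colombia: (1 + 0.1187)/(1 + 0.0101) − 1 = 10.7514%
Mexico: (1 + 0.0705)/(1 + 0.0199) − 1 = 4.9613%
Differential = 10.7514% − 4.9613% = 5.7901% → 5.79%.

5.79%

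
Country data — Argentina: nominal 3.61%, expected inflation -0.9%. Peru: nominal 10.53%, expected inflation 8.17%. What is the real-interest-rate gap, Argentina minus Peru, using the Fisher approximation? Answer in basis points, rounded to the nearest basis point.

Argentina: 3.61% − (-0.9%) = 4.510%
Peru: 10.53% − 8.17% = 2.360%
Differential = 2.150% → 215 basis points.

215 basis points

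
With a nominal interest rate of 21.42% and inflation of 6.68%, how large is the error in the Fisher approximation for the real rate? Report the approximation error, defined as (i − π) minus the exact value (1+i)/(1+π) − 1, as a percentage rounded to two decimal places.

0.92%

Approximate: r ≈ 21.420% − 6.680% = 14.7400%
Exact: (1 + 0.2142)/(1 + 0.0668) − 1 = 13.8170%
Error = 14.7400% − 13.8170% = 0.9230% → 0.92%.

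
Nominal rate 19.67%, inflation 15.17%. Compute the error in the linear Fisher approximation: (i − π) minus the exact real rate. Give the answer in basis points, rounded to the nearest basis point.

59 basis points

Approximate: r ≈ 19.670% − 15.170% = 4.5000%
Exact: (1 + 0.1967)/(1 + 0.1517) − 1 = 3.9073%
Error = 4.5000% − 3.9073% = 0.5927% → 59 basis points.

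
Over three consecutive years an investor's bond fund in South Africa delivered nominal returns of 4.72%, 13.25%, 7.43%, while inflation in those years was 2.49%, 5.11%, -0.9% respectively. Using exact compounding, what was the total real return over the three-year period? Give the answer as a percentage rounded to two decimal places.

Compound the nominal returns: 1.0472 × 1.1325 × 1.0743 = 1.274070.
Compound inflation: 1.0249 × 1.0511 × 0.9910 = 1.067577.
Deflate: 1.274070 / 1.067577 = 1.193423.
Total real return = 1.193423 − 1 → 19.34%.

19.34%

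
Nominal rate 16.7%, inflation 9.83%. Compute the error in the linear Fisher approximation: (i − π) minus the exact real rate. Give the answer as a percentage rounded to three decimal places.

0.615%

Approximate: r ≈ 16.700% − 9.830% = 6.8700%
Exact: (1 + 0.1670)/(1 + 0.0983) − 1 = 6.2551%
Error = 6.8700% − 6.2551% = 0.6149% → 0.615%.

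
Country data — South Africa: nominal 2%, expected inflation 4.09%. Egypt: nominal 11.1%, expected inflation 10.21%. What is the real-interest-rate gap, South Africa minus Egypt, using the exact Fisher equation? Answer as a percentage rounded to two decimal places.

-2.82%

South Africa: (1 + 0.0200)/(1 + 0.0409) − 1 = -2.0079%
Egypt: (1 + 0.1110)/(1 + 0.1021) − 1 = 0.8075%
Differential = -2.0079% − 0.8075% = -2.8154% → -2.82%.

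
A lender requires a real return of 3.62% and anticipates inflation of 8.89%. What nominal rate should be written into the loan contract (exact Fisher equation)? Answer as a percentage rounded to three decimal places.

12.832%

(1 + i) = (1 + r)(1 + π) = 1.03620 × 1.08890 = 1.12831818
i = 1.12831818 − 1, so the required nominal rate is 12.832%.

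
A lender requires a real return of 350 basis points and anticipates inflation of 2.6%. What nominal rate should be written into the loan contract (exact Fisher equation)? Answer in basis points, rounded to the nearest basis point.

619 basis points

(1 + i) = (1 + r)(1 + π) = 1.03500 × 1.02600 = 1.06191
i = 1.06191 − 1, so the required nominal rate is 619 basis points.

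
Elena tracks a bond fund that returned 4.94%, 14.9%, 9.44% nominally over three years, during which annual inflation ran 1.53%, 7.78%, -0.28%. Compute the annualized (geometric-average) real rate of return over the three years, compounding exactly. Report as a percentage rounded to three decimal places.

Compound the nominal returns: 1.0494 × 1.1490 × 1.0944 = 1.31958440.
Compound inflation: 1.0153 × 1.0778 × 0.9972 = 1.09122633.
Deflate: 1.31958440 / 1.09122633 = 1.20926738.
Annualized real rate = 1.20926738^(1/3) − 1 = 6.5387% → 6.539%.

6.539%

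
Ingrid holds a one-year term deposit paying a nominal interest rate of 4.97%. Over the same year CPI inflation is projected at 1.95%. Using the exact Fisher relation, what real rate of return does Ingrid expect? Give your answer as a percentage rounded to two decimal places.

2.96%

By the Fisher relation, 1 + r = (1 + i)/(1 + π).
1 + r = 1.04970 / 1.01950 = 1.029622
r = 1.029622 − 1 = 2.9622%, i.e. 2.96%.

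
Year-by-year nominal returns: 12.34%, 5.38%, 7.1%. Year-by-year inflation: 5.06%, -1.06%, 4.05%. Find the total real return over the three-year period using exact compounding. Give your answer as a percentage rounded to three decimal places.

Compound the nominal returns: 1.1234 × 1.0538 × 1.0710 = 1.267891.
Compound inflation: 1.0506 × 0.9894 × 1.0405 = 1.081562.
Deflate: 1.267891 / 1.081562 = 1.172278.
Total real return = 1.172278 − 1 → 17.228%.

17.228%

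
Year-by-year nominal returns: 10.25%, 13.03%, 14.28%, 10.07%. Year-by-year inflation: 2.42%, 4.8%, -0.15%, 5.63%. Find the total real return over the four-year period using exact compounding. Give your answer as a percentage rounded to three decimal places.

Nominal growth factor = 1.1025 × 1.1303 × 1.1428 × 1.1007 = 1.567514
Price-level growth factor = 1.0242 × 1.0480 × 0.9985 × 1.0563 = 1.132091
Real growth factor = 1.567514 / 1.132091 = 1.384618
Total real return = 1.384618 − 1 → 38.462%.

38.462%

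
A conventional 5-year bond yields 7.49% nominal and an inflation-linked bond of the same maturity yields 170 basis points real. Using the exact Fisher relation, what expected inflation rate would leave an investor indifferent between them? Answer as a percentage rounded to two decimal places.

(1 + π) = (1 + i)/(1 + r) = 1.07490 / 1.01700 = 1.056932
Break-even inflation = 1.056932 − 1 → 5.69%.

5.69%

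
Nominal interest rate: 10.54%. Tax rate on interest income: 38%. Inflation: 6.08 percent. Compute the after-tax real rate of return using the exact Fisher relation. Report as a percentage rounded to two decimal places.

0.43%

After-tax nominal return = 10.54% × (1 − 0.38) = 6.5348%.
1 + r = 1.065348 / 1.06080 = 1.004287
After-tax real rate = 1.004287 − 1 → 0.43%.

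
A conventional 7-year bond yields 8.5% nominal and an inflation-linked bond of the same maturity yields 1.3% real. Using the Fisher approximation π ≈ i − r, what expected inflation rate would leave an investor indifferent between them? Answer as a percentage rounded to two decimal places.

7.20%

π ≈ i − r = 8.5% − 1.3% → 7.20%.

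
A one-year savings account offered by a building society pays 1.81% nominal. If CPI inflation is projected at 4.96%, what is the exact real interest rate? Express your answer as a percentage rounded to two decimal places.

-3.00%

1 + r = 1.01810 / 1.04960 = 0.969989
r = 0.969989 − 1 = -3.0011%, i.e. -3.00%.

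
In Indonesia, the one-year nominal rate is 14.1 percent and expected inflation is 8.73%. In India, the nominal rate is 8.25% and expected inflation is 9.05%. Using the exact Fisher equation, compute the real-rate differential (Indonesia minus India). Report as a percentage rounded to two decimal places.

Indonesia: (1 + 0.1410)/(1 + 0.0873) − 1 = 4.9388%
India: (1 + 0.0825)/(1 + 0.0905) − 1 = -0.7336%
Differential = 4.9388% − (-0.7336%) = 5.6724% → 5.67%.

5.67%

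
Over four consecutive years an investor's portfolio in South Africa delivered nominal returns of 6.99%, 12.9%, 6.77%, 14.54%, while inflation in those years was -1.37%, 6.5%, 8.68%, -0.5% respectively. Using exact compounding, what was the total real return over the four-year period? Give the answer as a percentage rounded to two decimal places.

Nominal growth factor = 1.0699 × 1.1290 × 1.0677 × 1.1454 = 1.477214
Price-level growth factor = 0.9863 × 1.0650 × 1.0868 × 0.9950 = 1.135877
Real growth factor = 1.477214 / 1.135877 = 1.300506
Total real return = 1.300506 − 1 → 30.05%.

30.05%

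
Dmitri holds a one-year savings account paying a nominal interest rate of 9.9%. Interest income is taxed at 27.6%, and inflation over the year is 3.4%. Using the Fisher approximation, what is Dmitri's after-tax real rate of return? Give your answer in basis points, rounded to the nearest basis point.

377 basis points

After-tax nominal return = 9.9% × (1 − 0.276) = 7.1676%.
r ≈ 7.1676% − 3.4% → 377 basis points.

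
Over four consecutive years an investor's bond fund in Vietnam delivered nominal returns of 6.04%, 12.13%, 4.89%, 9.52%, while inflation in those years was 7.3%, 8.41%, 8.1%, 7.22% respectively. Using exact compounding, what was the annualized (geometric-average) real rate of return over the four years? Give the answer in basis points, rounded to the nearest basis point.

33 basis points

Nominal growth factor = 1.0604 × 1.1213 × 1.0489 × 1.0952 = 1.36590049
Price-level growth factor = 1.0730 × 1.0841 × 1.0810 × 1.0722 = 1.34825042
Real growth factor = 1.36590049 / 1.34825042 = 1.01309110
Annualized real rate = 1.01309110^(1/4) − 1 = 0.3257% → 33 basis points.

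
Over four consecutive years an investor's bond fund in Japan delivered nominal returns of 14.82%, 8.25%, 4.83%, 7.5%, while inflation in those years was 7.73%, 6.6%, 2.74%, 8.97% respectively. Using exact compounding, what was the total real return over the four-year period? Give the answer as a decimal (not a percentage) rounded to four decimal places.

0.0894

Nominal growth factor = 1.1482 × 1.0825 × 1.0483 × 1.0750 = 1.400682
Price-level growth factor = 1.0773 × 1.0660 × 1.0274 × 1.0897 = 1.285702
Real growth factor = 1.400682 / 1.285702 = 1.089429
Total real return = 1.089429 − 1 → 0.0894.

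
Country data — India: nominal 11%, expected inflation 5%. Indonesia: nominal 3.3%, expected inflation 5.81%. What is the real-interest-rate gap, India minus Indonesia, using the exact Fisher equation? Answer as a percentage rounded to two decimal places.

8.09%

India: (1 + 0.1100)/(1 + 0.0500) − 1 = 5.7143%
Indonesia: (1 + 0.0330)/(1 + 0.0581) − 1 = -2.3722%
Differential = 5.7143% − (-2.3722%) = 8.0865% → 8.09%.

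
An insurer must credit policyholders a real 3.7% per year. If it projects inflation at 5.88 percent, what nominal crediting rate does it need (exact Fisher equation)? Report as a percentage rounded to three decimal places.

(1 + i) = (1 + r)(1 + π) = 1.03700 × 1.05880 = 1.0979756
i = 1.0979756 − 1, so the required nominal rate is 9.798%.

9.798%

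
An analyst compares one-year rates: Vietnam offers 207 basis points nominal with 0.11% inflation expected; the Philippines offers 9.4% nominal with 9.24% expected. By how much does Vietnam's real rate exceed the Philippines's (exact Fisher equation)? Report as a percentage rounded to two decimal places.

Vietnam: (1 + 0.0207)/(1 + 0.0011) − 1 = 1.9578%
The Philippines: (1 + 0.0940)/(1 + 0.0924) − 1 = 0.1465%
Differential = 1.9578% − 0.1465% = 1.8114% → 1.81%.

1.81%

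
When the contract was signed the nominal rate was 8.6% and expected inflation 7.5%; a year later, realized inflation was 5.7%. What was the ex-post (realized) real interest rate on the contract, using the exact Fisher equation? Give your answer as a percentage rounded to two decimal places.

Ex-post: (1 + 0.0860)/(1 + 0.0570) − 1 = 2.7436%
So the realized real rate is 2.74%.

2.74%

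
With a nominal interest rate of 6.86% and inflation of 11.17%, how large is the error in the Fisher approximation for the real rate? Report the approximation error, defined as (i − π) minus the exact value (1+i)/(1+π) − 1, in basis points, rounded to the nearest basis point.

-43 basis points

Approximate: r ≈ 6.860% − 11.170% = -4.3100%
Exact: (1 + 0.0686)/(1 + 0.1117) − 1 = -3.8769%
Error = -4.3100% − (-3.8769%) = -0.4331% → -43 basis points.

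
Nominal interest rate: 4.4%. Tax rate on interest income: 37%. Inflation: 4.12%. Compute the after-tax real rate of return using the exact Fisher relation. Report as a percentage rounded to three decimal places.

-1.295%

After-tax nominal return = 4.4% × (1 − 0.37) = 2.7720%.
1 + r = 1.02772 / 1.04120 = 0.987053
After-tax real rate = 0.987053 − 1 → -1.295%.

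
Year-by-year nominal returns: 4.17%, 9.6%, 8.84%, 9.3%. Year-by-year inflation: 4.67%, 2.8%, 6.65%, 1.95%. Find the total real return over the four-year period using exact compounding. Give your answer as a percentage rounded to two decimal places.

16.09%

Nominal growth factor = 1.0417 × 1.0960 × 1.0884 × 1.0930 = 1.358194
Price-level growth factor = 1.0467 × 1.0280 × 1.0665 × 1.0195 = 1.169940
Real growth factor = 1.358194 / 1.169940 = 1.160910
Total real return = 1.160910 − 1 → 16.09%.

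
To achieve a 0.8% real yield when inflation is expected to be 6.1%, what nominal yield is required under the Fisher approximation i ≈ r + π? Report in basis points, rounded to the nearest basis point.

i ≈ r + π = 0.8% + 6.1% = 690 basis points.

690 basis points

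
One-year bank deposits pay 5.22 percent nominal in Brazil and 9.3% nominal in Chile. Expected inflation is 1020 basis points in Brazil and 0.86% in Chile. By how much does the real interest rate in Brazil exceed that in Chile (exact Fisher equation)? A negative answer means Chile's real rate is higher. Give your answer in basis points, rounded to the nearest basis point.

Brazil: (1 + 0.0522)/(1 + 0.1020) − 1 = -4.5191%
Chile: (1 + 0.0930)/(1 + 0.0086) − 1 = 8.3680%
Differential = -4.5191% − 8.3680% = -12.8871% → -1289 basis points.

-1289 basis points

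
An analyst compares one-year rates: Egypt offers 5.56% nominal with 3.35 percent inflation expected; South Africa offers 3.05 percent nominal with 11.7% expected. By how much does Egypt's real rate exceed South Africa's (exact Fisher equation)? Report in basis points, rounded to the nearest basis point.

Egypt: (1 + 0.0556)/(1 + 0.0335) − 1 = 2.1384%
South Africa: (1 + 0.0305)/(1 + 0.1170) − 1 = -7.7440%
Differential = 2.1384% − (-7.7440%) = 9.8823% → 988 basis points.

988 basis points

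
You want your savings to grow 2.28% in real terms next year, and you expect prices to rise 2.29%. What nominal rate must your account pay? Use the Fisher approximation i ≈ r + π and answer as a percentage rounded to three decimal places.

4.570%

i ≈ r + π = 2.28% + 2.29% = 4.570%.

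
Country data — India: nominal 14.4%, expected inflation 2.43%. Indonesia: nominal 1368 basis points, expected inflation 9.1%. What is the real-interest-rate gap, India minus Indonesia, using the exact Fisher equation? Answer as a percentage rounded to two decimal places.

India: (1 + 0.1440)/(1 + 0.0243) − 1 = 11.6860%
Indonesia: (1 + 0.1368)/(1 + 0.0910) − 1 = 4.1980%
Differential = 11.6860% − 4.1980% = 7.4880% → 7.49%.

7.49%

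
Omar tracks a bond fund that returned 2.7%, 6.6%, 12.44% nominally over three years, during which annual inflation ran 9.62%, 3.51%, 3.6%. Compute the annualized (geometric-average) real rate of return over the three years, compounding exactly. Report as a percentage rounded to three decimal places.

1.548%

Compound the nominal returns: 1.0270 × 1.0660 × 1.1244 = 1.23097288.
Compound inflation: 1.0962 × 1.0351 × 1.0360 = 1.17552498.
Deflate: 1.23097288 / 1.17552498 = 1.04716863.
Annualized real rate = 1.04716863^(1/3) − 1 = 1.5482% → 1.548%.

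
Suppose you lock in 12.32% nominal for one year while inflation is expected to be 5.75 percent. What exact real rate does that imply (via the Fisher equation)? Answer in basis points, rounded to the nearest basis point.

621 basis points

1 + r = 1.12320 / 1.05750 = 1.062128
r = 1.062128 − 1 = 6.2128%, i.e. 621 basis points.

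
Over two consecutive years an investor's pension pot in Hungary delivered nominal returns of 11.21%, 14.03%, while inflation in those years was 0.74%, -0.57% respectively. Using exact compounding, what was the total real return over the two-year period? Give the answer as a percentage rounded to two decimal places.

Nominal growth factor = 1.1121 × 1.1403 = 1.268128
Price-level growth factor = 1.0074 × 0.9943 = 1.001658
Real growth factor = 1.268128 / 1.001658 = 1.266029
Total real return = 1.266029 − 1 → 26.60%.

26.60%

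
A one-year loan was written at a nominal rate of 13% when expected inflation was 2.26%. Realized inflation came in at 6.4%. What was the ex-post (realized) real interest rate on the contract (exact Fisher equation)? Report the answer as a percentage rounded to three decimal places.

6.203%

Ex-post: (1 + 0.1300)/(1 + 0.0640) − 1 = 6.2030%
So the realized real rate is 6.203%.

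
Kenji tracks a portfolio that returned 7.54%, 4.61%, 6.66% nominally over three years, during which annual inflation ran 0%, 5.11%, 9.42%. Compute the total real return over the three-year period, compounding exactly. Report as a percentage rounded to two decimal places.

4.33%

Nominal growth factor = 1.0754 × 1.0461 × 1.0666 = 1.199899
Price-level growth factor = 1.0000 × 1.0511 × 1.0942 = 1.150114
Real growth factor = 1.199899 / 1.150114 = 1.043288
Total real return = 1.043288 − 1 → 4.33%.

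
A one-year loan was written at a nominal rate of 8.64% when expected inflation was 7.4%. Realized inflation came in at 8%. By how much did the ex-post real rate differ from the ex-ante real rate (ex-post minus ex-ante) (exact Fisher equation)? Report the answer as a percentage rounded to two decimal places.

Ex-ante: (1 + 0.0864)/(1 + 0.0740) − 1 = 1.1546%
Ex-post: (1 + 0.0864)/(1 + 0.0800) − 1 = 0.5926%
Difference (ex-post − ex-ante) = -0.5620% → -0.56%.

-0.56%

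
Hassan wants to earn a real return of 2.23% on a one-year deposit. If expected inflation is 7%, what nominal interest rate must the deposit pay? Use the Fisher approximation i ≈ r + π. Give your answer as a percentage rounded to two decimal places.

9.23%

i ≈ r + π = 2.23% + 7% = 9.23%.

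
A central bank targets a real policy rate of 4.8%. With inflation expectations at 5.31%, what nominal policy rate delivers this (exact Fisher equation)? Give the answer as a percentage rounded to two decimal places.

(1 + i) = (1 + r)(1 + π) = 1.04800 × 1.05310 = 1.1036488
i = 1.1036488 − 1, so the required nominal rate is 10.36%.

10.36%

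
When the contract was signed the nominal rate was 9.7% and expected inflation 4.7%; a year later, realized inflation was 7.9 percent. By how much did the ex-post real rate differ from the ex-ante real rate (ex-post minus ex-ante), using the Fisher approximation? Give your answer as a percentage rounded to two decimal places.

-3.20%

Ex-ante: 9.7% − 4.7% = 5.000%
Ex-post: 9.7% − 7.9% = 1.800%
Difference (ex-post − ex-ante) = -3.2000% → -3.20%.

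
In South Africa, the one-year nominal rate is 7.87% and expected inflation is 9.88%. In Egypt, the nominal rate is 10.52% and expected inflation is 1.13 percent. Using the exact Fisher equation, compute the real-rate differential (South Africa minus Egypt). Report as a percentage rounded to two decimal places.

-11.11%

South Africa: (1 + 0.0787)/(1 + 0.0988) − 1 = -1.8293%
Egypt: (1 + 0.1052)/(1 + 0.0113) − 1 = 9.2851%
Differential = -1.8293% − 9.2851% = -11.1143% → -11.11%.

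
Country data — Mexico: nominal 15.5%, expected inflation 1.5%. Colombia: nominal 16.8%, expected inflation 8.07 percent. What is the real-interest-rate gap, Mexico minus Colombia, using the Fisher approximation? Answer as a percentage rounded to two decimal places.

5.27%

Mexico: 15.5% − 1.5% = 14.000%
Colombia: 16.8% − 8.07% = 8.730%
Differential = 5.270% → 5.27%.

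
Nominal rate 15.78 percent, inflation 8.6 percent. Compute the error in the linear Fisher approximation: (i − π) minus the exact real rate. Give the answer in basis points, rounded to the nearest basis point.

Approximate: r ≈ 15.780% − 8.600% = 7.1800%
Exact: (1 + 0.1578)/(1 + 0.0860) − 1 = 6.6114%
Error = 7.1800% − 6.6114% = 0.5686% → 57 basis points.

57 basis points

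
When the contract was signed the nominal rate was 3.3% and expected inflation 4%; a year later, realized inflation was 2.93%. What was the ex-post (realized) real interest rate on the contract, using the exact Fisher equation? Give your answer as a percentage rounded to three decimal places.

Ex-post: (1 + 0.0330)/(1 + 0.0293) − 1 = 0.35947%
So the realized real rate is 0.359%.

0.359%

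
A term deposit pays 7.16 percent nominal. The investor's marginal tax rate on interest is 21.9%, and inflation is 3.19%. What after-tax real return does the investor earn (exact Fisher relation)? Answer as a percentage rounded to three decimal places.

2.328%

After-tax nominal return = 7.16% × (1 − 0.219) = 5.59196%.
1 + r = 1.0559196 / 1.03190 = 1.023277
After-tax real rate = 1.023277 − 1 → 2.328%.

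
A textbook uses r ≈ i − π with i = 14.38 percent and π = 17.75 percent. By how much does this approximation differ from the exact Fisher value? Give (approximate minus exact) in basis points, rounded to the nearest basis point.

Approximate: r ≈ 14.380% − 17.750% = -3.3700%
Exact: (1 + 0.1438)/(1 + 0.1775) − 1 = -2.8620%
Error = -3.3700% − (-2.8620%) = -0.5080% → -51 basis points.

-51 basis points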